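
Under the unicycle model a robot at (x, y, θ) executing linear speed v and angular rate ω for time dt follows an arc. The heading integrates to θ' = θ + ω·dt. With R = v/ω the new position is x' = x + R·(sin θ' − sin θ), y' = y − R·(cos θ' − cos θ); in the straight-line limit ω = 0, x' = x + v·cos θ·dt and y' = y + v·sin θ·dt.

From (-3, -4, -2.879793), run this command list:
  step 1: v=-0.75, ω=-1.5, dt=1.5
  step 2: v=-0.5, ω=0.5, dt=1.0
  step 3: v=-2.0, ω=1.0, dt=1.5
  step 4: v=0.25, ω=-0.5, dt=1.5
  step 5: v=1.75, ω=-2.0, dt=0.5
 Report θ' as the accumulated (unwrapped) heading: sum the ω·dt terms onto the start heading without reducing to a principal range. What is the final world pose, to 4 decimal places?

step 1: θ'=-5.1298 (R=0.5000) → pose (-2.4135, -4.6857, -5.1298)
step 2: θ'=-4.6298 (R=-1.0000) → pose (-2.4960, -5.1735, -4.6298)
step 3: θ'=-3.1298 (R=-2.0000) → pose (-0.4792, -7.0084, -3.1298)
step 4: θ'=-3.8798 (R=-0.5000) → pose (-0.8216, -6.8783, -3.8798)
step 5: θ'=-4.8798 (R=-0.8750) → pose (-1.0955, -6.0853, -4.8798)

(-1.0955, -6.0853, -4.8798)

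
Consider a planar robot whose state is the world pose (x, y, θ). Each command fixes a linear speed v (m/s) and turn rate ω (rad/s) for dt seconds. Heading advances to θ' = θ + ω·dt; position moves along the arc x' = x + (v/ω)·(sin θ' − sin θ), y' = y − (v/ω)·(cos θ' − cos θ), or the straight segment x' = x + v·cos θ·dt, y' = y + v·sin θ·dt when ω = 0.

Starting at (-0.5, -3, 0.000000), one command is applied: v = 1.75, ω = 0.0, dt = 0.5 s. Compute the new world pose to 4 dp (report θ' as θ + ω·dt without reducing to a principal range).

θ' = 0.0000 + 0.0·0.5 = 0.0000
ω = 0 → straight: x' = -0.5 + 1.75·cos(0.0000)·0.5 = 0.3750
y' = -3 + 1.75·sin(0.0000)·0.5 = -3.0000

(0.3750, -3.0000, 0.0000)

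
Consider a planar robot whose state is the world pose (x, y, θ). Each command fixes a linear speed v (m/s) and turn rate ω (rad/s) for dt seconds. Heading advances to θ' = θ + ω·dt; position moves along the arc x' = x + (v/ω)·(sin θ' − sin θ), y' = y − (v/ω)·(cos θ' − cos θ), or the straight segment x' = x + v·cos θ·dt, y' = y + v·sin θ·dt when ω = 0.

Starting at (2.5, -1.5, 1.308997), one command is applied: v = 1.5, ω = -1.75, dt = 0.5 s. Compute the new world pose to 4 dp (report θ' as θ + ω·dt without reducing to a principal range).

(2.9675, -0.9442, 0.4340)

θ' = 1.3090 + -1.75·0.5 = 0.4340
R = v/ω = 1.5/-1.75 = -0.8571
x' = 2.5 + -0.8571·(sin 0.4340 − sin 1.3090) = 2.9675
y' = -1.5 − -0.8571·(cos 0.4340 − cos 1.3090) = -0.9442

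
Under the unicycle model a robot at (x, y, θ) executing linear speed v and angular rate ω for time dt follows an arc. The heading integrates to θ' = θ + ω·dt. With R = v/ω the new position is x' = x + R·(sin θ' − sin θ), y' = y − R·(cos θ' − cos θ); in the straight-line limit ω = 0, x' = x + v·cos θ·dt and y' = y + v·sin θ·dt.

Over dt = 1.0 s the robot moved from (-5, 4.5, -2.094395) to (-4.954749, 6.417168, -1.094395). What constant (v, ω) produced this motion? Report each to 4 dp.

v = -2.0000, ω = 1.0000

Δθ = -1.094395 − -2.094395 = 1.000000
ω = Δθ/dt = 1.000000/1.0 = 1.0000
R = −Δy/(cos θ' − cos θ) = -2.0000
v = R·ω = -2.0000·1.0000 = -2.0000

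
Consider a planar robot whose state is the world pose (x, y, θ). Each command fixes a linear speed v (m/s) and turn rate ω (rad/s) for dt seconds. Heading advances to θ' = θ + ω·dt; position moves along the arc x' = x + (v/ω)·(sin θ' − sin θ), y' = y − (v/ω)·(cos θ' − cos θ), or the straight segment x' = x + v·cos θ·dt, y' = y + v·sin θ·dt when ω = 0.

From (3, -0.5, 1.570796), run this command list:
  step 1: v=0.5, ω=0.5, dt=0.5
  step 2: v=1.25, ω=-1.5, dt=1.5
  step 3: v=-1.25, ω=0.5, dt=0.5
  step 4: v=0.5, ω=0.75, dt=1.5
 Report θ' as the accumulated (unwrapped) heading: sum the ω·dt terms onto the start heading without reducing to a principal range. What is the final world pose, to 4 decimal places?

(4.1878, 1.1640, 0.9458)

step 1: θ'=1.8208 (R=1.0000) → pose (2.9689, -0.2526, 1.8208)
step 2: θ'=-0.4292 (R=-0.8333) → pose (4.1231, 0.7113, -0.4292)
step 3: θ'=-0.1792 (R=-2.5000) → pose (3.5284, 0.8980, -0.1792)
step 4: θ'=0.9458 (R=0.6667) → pose (4.1878, 1.1640, 0.9458)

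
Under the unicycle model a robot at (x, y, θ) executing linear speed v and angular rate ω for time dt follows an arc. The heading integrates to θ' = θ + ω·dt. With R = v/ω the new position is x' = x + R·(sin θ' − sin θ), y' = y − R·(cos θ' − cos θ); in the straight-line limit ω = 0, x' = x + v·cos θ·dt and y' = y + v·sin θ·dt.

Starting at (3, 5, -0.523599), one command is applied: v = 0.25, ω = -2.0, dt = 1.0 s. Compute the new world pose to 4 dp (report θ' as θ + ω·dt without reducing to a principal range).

θ' = -0.5236 + -2.0·1.0 = -2.5236
R = v/ω = 0.25/-2.0 = -0.1250
x' = 3 + -0.1250·(sin -2.5236 − sin -0.5236) = 3.0099
y' = 5 − -0.1250·(cos -2.5236 − cos -0.5236) = 4.7899

(3.0099, 4.7899, -2.5236)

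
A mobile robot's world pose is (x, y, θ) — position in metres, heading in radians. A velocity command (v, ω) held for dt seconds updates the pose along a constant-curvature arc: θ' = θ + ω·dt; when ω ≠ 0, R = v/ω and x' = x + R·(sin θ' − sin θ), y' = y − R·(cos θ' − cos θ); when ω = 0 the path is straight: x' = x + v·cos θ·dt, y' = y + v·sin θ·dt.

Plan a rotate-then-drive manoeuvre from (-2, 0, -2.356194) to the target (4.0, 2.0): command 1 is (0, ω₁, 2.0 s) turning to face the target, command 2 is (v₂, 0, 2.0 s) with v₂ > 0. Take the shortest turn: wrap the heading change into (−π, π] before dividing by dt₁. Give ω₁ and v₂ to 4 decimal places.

heading to target = atan2(2−0, 4−-2) = 0.3218
Δθ = wrap(0.3218 − -2.3562) = 2.6779; ω₁ = Δθ/dt₁ = 1.3390
distance = √((4−-2)² + (2−0)²) = 6.3246; v₂ = distance/dt₂ = 3.1623

ω₁ = 1.3390, v₂ = 3.1623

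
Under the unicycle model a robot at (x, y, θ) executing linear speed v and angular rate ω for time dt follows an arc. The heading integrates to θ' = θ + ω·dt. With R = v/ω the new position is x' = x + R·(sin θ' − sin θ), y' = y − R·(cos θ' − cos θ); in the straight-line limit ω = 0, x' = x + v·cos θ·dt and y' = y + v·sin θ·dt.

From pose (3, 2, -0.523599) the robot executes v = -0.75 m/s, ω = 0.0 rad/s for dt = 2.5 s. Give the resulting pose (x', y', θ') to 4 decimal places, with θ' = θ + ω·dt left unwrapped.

θ' = -0.5236 + 0.0·2.5 = -0.5236
ω = 0 → straight: x' = 3 + -0.75·cos(-0.5236)·2.5 = 1.3762
y' = 2 + -0.75·sin(-0.5236)·2.5 = 2.9375

(1.3762, 2.9375, -0.5236)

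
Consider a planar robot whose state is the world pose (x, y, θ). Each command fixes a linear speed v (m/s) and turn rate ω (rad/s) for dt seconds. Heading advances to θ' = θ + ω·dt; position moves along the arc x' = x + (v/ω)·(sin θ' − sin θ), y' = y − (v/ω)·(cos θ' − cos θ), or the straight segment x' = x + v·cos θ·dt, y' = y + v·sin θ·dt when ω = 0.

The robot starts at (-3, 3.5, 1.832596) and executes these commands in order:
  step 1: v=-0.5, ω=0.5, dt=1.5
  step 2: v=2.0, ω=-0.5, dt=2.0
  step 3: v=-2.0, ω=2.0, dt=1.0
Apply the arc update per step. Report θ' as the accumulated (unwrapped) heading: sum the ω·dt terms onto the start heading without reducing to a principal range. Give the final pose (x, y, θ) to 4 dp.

(-3.0160, 5.3625, 3.5826)

step 1: θ'=2.5826 (R=-1.0000) → pose (-2.5644, 2.9110, 2.5826)
step 2: θ'=1.5826 (R=-4.0000) → pose (-4.4428, 6.2550, 1.5826)
step 3: θ'=3.5826 (R=-1.0000) → pose (-3.0160, 5.3625, 3.5826)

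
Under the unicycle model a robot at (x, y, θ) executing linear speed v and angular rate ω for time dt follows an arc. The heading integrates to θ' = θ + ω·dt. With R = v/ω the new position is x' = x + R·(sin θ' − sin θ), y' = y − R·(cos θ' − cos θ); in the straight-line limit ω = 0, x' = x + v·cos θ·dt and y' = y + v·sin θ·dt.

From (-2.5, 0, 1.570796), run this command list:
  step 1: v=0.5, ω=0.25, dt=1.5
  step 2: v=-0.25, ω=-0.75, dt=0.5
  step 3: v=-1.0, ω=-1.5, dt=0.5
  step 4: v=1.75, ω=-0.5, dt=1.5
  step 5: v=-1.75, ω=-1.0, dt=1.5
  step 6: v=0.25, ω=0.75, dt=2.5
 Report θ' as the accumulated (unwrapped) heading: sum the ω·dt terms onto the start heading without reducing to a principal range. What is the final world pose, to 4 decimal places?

(-1.8639, 2.5065, 0.4458)

step 1: θ'=1.9458 (R=2.0000) → pose (-2.6390, 0.7325, 1.9458)
step 2: θ'=1.5708 (R=0.3333) → pose (-2.6158, 0.6105, 1.5708)
step 3: θ'=0.8208 (R=0.6667) → pose (-2.7947, 0.1560, 0.8208)
step 4: θ'=0.0708 (R=-3.5000) → pose (-0.4814, 1.2615, 0.0708)
step 5: θ'=-1.4292 (R=1.7500) → pose (-2.3376, 2.7602, -1.4292)
step 6: θ'=0.4458 (R=0.3333) → pose (-1.8639, 2.5065, 0.4458)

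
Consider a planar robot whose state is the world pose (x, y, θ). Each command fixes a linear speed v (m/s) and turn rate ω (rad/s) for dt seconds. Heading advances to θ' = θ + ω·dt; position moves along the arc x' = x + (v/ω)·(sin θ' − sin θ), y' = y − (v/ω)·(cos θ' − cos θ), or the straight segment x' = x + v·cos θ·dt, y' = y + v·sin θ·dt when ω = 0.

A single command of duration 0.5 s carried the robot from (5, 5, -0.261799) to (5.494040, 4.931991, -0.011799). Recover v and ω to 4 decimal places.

v = 1.0000, ω = 0.5000

Δθ = -0.011799 − -0.261799 = 0.250000
ω = Δθ/dt = 0.250000/0.5 = 0.5000
R = Δx/(sin θ' − sin θ) = 2.0000
v = R·ω = 2.0000·0.5000 = 1.0000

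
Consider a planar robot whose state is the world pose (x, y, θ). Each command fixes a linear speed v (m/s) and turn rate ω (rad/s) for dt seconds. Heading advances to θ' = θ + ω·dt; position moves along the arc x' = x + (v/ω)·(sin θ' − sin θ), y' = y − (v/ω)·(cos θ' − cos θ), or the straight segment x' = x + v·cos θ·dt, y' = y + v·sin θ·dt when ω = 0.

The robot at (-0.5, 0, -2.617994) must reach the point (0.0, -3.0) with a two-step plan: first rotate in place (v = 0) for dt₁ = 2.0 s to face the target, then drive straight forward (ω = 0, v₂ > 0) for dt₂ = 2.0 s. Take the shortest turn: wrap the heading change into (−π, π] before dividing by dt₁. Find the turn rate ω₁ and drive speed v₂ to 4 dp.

heading to target = atan2(-3−0, 0−-0.5) = -1.4056
Δθ = wrap(-1.4056 − -2.6180) = 1.2123; ω₁ = Δθ/dt₁ = 0.6062
distance = √((0−-0.5)² + (-3−0)²) = 3.0414; v₂ = distance/dt₂ = 1.5207

ω₁ = 0.6062, v₂ = 1.5207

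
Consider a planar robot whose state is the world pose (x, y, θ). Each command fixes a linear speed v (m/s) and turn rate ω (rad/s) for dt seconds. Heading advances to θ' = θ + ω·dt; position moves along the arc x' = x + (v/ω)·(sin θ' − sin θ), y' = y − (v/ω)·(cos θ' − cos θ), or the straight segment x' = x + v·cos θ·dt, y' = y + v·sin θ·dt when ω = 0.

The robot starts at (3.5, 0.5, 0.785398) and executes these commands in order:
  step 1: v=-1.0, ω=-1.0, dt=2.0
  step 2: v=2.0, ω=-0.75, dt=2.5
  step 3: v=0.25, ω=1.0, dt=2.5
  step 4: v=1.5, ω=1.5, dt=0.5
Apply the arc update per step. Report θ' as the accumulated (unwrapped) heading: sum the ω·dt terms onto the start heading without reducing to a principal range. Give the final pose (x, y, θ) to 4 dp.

(0.0847, -3.3480, 0.1604)

step 1: θ'=-1.2146 (R=1.0000) → pose (1.8557, 0.8584, -1.2146)
step 2: θ'=-3.0896 (R=-2.6667) → pose (-0.5050, -2.7346, -3.0896)
step 3: θ'=-0.5896 (R=0.2500) → pose (-0.6311, -3.1920, -0.5896)
step 4: θ'=0.1604 (R=1.0000) → pose (0.0847, -3.3480, 0.1604)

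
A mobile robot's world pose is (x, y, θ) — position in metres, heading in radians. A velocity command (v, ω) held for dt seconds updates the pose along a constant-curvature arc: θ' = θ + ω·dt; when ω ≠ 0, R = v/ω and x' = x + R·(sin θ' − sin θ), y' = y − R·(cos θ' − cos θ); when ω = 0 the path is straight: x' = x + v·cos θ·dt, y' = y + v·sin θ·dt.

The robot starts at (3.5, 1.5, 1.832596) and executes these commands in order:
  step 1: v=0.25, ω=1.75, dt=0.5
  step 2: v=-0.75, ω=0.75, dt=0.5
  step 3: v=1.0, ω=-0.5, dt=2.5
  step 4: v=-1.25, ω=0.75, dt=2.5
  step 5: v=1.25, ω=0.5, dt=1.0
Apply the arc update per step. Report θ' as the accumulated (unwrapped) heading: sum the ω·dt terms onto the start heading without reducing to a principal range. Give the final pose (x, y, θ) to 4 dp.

(3.6258, 1.1041, 4.2076)

step 1: θ'=2.7076 (R=0.1429) → pose (3.4221, 1.5926, 2.7076)
step 2: θ'=3.0826 (R=-1.0000) → pose (3.7836, 1.5017, 3.0826)
step 3: θ'=1.8326 (R=-2.0000) → pose (1.9697, 2.9806, 1.8326)
step 4: θ'=3.7076 (R=-1.6667) → pose (4.4733, 2.0052, 3.7076)
step 5: θ'=4.2076 (R=2.5000) → pose (3.6258, 1.1041, 4.2076)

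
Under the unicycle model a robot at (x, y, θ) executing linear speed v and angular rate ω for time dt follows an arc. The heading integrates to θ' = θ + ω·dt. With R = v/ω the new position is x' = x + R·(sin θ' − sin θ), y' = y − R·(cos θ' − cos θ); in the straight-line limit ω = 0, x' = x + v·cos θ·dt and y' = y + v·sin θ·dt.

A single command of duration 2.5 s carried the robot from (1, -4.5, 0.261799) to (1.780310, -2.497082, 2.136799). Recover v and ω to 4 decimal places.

v = 1.0000, ω = 0.7500

Δθ = 2.136799 − 0.261799 = 1.875000
ω = Δθ/dt = 1.875000/2.5 = 0.7500
R = −Δy/(cos θ' − cos θ) = 1.3333
v = R·ω = 1.3333·0.7500 = 1.0000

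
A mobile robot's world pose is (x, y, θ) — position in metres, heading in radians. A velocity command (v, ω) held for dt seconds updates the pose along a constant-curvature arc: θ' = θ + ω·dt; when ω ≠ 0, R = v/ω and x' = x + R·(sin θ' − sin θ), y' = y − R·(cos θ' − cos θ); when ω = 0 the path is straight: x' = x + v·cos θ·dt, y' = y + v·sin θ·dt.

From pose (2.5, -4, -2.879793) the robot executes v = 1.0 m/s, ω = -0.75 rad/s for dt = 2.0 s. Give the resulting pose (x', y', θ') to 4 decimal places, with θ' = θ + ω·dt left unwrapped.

(0.8946, -3.1474, -4.3798)

θ' = -2.8798 + -0.75·2.0 = -4.3798
R = v/ω = 1.0/-0.75 = -1.3333
x' = 2.5 + -1.3333·(sin -4.3798 − sin -2.8798) = 0.8946
y' = -4 − -1.3333·(cos -4.3798 − cos -2.8798) = -3.1474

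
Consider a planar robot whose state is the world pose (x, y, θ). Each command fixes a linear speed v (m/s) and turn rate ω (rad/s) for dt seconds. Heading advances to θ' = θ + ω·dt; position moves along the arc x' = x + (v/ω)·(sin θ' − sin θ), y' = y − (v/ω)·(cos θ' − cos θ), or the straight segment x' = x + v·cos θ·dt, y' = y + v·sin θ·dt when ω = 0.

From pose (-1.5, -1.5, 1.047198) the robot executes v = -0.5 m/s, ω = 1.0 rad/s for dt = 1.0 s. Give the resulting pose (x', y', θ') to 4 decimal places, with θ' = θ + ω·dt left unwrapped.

θ' = 1.0472 + 1.0·1.0 = 2.0472
R = v/ω = -0.5/1.0 = -0.5000
x' = -1.5 + -0.5000·(sin 2.0472 − sin 1.0472) = -1.5113
y' = -1.5 − -0.5000·(cos 2.0472 − cos 1.0472) = -1.9793

(-1.5113, -1.9793, 2.0472)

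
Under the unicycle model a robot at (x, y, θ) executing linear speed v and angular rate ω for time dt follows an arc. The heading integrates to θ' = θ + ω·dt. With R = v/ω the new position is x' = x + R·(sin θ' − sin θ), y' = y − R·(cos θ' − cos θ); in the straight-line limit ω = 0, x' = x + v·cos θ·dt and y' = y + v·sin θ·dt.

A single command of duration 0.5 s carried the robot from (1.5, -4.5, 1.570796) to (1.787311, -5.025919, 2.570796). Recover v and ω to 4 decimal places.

v = -1.2500, ω = 2.0000

Δθ = 2.570796 − 1.570796 = 1.000000
ω = Δθ/dt = 1.000000/0.5 = 2.0000
R = −Δy/(cos θ' − cos θ) = -0.6250
v = R·ω = -0.6250·2.0000 = -1.2500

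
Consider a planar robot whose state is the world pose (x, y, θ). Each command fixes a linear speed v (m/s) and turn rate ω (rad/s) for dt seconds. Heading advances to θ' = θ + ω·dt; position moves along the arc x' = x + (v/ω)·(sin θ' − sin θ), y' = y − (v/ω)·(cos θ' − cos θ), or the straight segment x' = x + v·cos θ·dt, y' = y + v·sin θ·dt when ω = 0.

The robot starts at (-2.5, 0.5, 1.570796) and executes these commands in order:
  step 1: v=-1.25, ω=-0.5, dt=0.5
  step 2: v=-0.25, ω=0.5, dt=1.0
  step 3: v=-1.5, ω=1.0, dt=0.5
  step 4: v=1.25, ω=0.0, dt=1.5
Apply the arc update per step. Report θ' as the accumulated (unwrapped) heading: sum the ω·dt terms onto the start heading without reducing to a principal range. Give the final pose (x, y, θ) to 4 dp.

(-3.5000, 0.3547, 2.3208)

step 1: θ'=1.3208 (R=2.5000) → pose (-2.5777, -0.1185, 1.3208)
step 2: θ'=1.8208 (R=-0.5000) → pose (-2.5777, -0.3659, 1.8208)
step 3: θ'=2.3208 (R=-1.5000) → pose (-2.2219, -1.0173, 2.3208)
step 4: θ'=2.3208 (straight) → pose (-3.5000, 0.3547, 2.3208)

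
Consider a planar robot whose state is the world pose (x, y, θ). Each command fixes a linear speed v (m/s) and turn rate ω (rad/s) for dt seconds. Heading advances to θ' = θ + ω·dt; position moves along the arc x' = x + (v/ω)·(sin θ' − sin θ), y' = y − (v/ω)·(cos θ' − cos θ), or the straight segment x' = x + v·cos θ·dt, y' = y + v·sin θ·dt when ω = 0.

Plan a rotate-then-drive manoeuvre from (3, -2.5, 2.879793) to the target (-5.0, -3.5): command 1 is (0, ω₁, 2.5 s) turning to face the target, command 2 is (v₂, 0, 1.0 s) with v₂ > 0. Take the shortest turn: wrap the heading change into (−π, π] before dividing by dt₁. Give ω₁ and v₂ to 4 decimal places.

ω₁ = 0.1545, v₂ = 8.0623

heading to target = atan2(-3.5−-2.5, -5−3) = -3.0172
Δθ = wrap(-3.0172 − 2.8798) = 0.3862; ω₁ = Δθ/dt₁ = 0.1545
distance = √((-5−3)² + (-3.5−-2.5)²) = 8.0623; v₂ = distance/dt₂ = 8.0623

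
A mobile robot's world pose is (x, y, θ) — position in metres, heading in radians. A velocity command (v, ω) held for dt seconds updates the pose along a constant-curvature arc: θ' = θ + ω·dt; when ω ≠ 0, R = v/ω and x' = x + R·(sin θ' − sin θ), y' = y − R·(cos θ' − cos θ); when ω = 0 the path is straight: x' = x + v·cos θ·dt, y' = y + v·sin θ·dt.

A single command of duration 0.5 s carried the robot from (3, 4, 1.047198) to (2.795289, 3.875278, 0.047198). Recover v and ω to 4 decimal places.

Δθ = 0.047198 − 1.047198 = -1.000000
ω = Δθ/dt = -1.000000/0.5 = -2.0000
R = Δx/(sin θ' − sin θ) = 0.2500
v = R·ω = 0.2500·-2.0000 = -0.5000

v = -0.5000, ω = -2.0000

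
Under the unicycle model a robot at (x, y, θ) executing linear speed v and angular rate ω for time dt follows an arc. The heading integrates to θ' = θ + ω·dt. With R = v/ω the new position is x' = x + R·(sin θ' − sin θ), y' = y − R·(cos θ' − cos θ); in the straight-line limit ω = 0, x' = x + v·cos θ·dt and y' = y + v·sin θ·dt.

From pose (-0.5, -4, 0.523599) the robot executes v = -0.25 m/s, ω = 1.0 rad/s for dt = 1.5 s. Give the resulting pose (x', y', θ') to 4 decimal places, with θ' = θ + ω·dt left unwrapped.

θ' = 0.5236 + 1.0·1.5 = 2.0236
R = v/ω = -0.25/1.0 = -0.2500
x' = -0.5 + -0.2500·(sin 2.0236 − sin 0.5236) = -0.5998
y' = -4 − -0.2500·(cos 2.0236 − cos 0.5236) = -4.3259

(-0.5998, -4.3259, 2.0236)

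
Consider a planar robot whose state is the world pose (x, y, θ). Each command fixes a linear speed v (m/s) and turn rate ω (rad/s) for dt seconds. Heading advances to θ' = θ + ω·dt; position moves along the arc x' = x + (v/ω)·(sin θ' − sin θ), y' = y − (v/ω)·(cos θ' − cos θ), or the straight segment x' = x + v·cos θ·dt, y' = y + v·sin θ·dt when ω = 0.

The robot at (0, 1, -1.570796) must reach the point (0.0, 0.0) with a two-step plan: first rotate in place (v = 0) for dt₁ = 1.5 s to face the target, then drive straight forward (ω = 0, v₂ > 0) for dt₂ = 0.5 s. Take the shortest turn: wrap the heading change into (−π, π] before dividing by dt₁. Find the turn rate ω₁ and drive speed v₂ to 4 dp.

ω₁ = 0.0000, v₂ = 2.0000

heading to target = atan2(0−1, 0−0) = -1.5708
Δθ = wrap(-1.5708 − -1.5708) = 0.0000; ω₁ = Δθ/dt₁ = 0.0000
distance = √((0−0)² + (0−1)²) = 1.0000; v₂ = distance/dt₂ = 2.0000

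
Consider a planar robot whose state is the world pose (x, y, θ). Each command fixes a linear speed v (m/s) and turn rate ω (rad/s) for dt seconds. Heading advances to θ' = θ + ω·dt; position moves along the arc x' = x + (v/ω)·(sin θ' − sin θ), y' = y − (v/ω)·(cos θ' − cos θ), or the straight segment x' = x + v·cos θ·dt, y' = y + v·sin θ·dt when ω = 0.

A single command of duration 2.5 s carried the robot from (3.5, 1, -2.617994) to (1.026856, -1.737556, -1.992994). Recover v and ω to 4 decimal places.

Δθ = -1.992994 − -2.617994 = 0.625000
ω = Δθ/dt = 0.625000/2.5 = 0.2500
R = −Δy/(cos θ' − cos θ) = 6.0000
v = R·ω = 6.0000·0.2500 = 1.5000

v = 1.5000, ω = 0.2500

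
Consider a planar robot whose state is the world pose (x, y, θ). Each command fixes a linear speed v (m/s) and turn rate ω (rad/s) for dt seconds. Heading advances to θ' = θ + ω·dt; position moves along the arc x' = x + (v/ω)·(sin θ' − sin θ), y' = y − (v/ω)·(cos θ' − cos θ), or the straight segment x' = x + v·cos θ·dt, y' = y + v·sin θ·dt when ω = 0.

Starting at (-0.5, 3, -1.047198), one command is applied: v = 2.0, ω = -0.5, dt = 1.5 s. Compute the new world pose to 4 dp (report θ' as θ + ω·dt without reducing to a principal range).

θ' = -1.0472 + -0.5·1.5 = -1.7972
R = v/ω = 2.0/-0.5 = -4.0000
x' = -0.5 + -4.0000·(sin -1.7972 − sin -1.0472) = -0.0662
y' = 3 − -4.0000·(cos -1.7972 − cos -1.0472) = 0.1021

(-0.0662, 0.1021, -1.7972)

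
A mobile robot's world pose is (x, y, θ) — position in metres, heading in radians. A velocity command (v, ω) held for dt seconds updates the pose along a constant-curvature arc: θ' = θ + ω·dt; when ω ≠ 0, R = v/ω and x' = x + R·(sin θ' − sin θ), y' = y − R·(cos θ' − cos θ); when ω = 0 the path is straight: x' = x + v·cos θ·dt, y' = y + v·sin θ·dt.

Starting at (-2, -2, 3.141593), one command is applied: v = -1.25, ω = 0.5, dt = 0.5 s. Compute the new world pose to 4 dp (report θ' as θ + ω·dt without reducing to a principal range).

(-1.3815, -1.9223, 3.3916)

θ' = 3.1416 + 0.5·0.5 = 3.3916
R = v/ω = -1.25/0.5 = -2.5000
x' = -2 + -2.5000·(sin 3.3916 − sin 3.1416) = -1.3815
y' = -2 − -2.5000·(cos 3.3916 − cos 3.1416) = -1.9223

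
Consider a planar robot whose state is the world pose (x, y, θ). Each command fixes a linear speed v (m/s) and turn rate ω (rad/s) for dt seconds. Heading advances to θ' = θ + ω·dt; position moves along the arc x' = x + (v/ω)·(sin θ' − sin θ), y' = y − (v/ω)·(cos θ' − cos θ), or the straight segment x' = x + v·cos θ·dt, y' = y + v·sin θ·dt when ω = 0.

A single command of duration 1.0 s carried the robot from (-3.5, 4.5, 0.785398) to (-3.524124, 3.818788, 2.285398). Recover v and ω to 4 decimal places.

Δθ = 2.285398 − 0.785398 = 1.500000
ω = Δθ/dt = 1.500000/1.0 = 1.5000
R = −Δy/(cos θ' − cos θ) = -0.5000
v = R·ω = -0.5000·1.5000 = -0.7500

v = -0.7500, ω = 1.5000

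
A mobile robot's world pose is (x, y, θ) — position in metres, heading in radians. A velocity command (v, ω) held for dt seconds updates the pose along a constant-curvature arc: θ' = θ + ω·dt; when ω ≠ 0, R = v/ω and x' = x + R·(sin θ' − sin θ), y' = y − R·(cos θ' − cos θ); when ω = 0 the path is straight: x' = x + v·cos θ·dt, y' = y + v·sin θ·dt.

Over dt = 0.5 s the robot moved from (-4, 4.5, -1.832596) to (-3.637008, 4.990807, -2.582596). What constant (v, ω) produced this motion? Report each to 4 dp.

Δθ = -2.582596 − -1.832596 = -0.750000
ω = Δθ/dt = -0.750000/0.5 = -1.5000
R = −Δy/(cos θ' − cos θ) = 0.8333
v = R·ω = 0.8333·-1.5000 = -1.2500

v = -1.2500, ω = -1.5000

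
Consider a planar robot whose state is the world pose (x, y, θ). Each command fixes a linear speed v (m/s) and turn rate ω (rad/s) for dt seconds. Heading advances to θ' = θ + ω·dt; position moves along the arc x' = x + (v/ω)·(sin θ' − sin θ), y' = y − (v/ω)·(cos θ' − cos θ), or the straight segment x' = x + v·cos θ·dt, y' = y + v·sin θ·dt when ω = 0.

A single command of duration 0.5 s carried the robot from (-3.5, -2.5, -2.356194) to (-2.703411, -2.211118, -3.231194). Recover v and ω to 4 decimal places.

Δθ = -3.231194 − -2.356194 = -0.875000
ω = Δθ/dt = -0.875000/0.5 = -1.7500
R = Δx/(sin θ' − sin θ) = 1.0000
v = R·ω = 1.0000·-1.7500 = -1.7500

v = -1.7500, ω = -1.7500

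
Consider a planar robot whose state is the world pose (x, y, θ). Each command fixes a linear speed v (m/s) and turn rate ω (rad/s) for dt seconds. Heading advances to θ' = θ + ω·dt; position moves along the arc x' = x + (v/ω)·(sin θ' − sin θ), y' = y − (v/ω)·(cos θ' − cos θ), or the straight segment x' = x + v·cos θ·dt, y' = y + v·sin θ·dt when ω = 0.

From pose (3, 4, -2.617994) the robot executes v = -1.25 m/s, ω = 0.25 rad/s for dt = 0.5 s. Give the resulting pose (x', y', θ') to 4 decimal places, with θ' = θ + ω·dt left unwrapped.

θ' = -2.6180 + 0.25·0.5 = -2.4930
R = v/ω = -1.25/0.25 = -5.0000
x' = 3 + -5.0000·(sin -2.4930 − sin -2.6180) = 3.5204
y' = 4 − -5.0000·(cos -2.4930 − cos -2.6180) = 4.3455

(3.5204, 4.3455, -2.4930)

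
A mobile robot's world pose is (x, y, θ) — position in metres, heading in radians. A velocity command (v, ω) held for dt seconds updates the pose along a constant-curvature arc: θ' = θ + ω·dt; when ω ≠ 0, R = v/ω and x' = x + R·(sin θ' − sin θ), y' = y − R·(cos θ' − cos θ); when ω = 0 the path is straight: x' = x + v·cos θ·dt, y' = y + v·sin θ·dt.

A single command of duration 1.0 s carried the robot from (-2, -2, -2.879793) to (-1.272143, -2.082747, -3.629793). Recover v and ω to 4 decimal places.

Δθ = -3.629793 − -2.879793 = -0.750000
ω = Δθ/dt = -0.750000/1.0 = -0.7500
R = Δx/(sin θ' − sin θ) = 1.0000
v = R·ω = 1.0000·-0.7500 = -0.7500

v = -0.7500, ω = -0.7500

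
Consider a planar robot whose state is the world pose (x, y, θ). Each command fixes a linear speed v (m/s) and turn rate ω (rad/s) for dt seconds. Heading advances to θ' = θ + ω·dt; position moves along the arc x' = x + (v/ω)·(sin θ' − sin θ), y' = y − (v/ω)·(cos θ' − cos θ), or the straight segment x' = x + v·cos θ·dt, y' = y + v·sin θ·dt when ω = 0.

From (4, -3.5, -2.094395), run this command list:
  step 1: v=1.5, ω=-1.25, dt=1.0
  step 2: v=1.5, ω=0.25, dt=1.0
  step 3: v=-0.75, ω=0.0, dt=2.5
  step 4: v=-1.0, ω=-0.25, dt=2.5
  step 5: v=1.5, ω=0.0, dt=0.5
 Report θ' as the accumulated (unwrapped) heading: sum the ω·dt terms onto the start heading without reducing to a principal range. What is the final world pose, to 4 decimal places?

(4.8456, -4.1059, -3.7194)

step 1: θ'=-3.3444 (R=-1.2000) → pose (2.7191, -4.0754, -3.3444)
step 2: θ'=-3.0944 (R=6.0000) → pose (1.2275, -3.9591, -3.0944)
step 3: θ'=-3.0944 (straight) → pose (3.1004, -3.8707, -3.0944)
step 4: θ'=-3.7194 (R=4.0000) → pose (5.4739, -4.5155, -3.7194)
step 5: θ'=-3.7194 (straight) → pose (4.8456, -4.1059, -3.7194)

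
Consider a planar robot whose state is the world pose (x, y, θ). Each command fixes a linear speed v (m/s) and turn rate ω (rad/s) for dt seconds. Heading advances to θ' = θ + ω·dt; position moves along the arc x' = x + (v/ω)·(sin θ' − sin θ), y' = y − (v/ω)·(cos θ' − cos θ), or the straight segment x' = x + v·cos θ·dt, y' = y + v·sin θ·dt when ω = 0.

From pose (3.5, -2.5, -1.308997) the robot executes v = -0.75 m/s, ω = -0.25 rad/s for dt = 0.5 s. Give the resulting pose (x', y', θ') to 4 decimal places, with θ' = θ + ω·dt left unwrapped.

(3.4258, -2.1327, -1.4340)

θ' = -1.3090 + -0.25·0.5 = -1.4340
R = v/ω = -0.75/-0.25 = 3.0000
x' = 3.5 + 3.0000·(sin -1.4340 − sin -1.3090) = 3.4258
y' = -2.5 − 3.0000·(cos -1.4340 − cos -1.3090) = -2.1327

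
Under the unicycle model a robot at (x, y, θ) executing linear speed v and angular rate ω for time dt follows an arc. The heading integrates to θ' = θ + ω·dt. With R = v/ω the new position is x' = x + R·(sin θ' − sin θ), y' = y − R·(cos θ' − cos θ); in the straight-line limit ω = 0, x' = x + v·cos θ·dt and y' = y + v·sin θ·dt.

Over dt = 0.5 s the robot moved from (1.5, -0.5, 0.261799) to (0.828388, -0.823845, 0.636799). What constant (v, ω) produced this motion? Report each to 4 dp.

v = -1.5000, ω = 0.7500

Δθ = 0.636799 − 0.261799 = 0.375000
ω = Δθ/dt = 0.375000/0.5 = 0.7500
R = Δx/(sin θ' − sin θ) = -2.0000
v = R·ω = -2.0000·0.7500 = -1.5000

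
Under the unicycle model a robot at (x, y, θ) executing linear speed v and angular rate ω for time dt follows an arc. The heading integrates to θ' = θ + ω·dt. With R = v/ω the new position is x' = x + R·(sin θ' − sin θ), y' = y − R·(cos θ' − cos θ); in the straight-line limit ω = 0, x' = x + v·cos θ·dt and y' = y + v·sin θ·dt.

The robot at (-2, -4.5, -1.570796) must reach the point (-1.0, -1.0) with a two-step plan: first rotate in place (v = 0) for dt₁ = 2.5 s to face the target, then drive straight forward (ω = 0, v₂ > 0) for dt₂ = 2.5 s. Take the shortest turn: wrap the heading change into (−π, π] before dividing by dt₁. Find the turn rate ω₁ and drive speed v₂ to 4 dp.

heading to target = atan2(-1−-4.5, -1−-2) = 1.2925
Δθ = wrap(1.2925 − -1.5708) = 2.8633; ω₁ = Δθ/dt₁ = 1.1453
distance = √((-1−-2)² + (-1−-4.5)²) = 3.6401; v₂ = distance/dt₂ = 1.4560

ω₁ = 1.1453, v₂ = 1.4560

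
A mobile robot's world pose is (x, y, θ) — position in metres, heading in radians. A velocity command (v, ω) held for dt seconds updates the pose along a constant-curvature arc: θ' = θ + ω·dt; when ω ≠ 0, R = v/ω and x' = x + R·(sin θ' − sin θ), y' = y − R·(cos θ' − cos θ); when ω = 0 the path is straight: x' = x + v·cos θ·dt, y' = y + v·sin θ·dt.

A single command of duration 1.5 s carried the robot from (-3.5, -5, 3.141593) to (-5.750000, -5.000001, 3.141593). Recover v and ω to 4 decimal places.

v = 1.5000, ω = 0.0000

Δθ = 3.141593 − 3.141593 = 0.000000
ω = Δθ/dt = 0.000000/1.5 = 0.0000
ω = 0 → v = (Δx·cos θ + Δy·sin θ)/dt = 1.5000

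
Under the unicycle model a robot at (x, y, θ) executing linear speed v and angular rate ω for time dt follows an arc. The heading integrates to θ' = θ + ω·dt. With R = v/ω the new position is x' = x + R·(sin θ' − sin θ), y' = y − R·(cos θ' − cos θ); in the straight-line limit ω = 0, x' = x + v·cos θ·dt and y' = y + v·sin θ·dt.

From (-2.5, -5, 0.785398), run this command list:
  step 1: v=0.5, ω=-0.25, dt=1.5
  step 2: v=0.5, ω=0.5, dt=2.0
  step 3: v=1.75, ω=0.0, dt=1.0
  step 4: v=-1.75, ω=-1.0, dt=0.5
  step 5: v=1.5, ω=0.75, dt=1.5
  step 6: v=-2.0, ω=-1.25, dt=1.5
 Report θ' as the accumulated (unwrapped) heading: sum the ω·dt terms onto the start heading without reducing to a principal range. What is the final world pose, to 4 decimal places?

(-2.3279, -3.0629, 0.1604)

step 1: θ'=0.4104 (R=-2.0000) → pose (-1.8837, -4.5803, 0.4104)
step 2: θ'=1.4104 (R=1.0000) → pose (-1.2955, -3.8230, 1.4104)
step 3: θ'=1.4104 (straight) → pose (-1.0161, -2.0955, 1.4104)
step 4: θ'=0.9104 (R=1.7500) → pose (-1.3615, -2.8895, 0.9104)
step 5: θ'=2.0354 (R=2.0000) → pose (-1.1530, -0.7665, 2.0354)
step 6: θ'=0.1604 (R=1.6000) → pose (-2.3279, -3.0629, 0.1604)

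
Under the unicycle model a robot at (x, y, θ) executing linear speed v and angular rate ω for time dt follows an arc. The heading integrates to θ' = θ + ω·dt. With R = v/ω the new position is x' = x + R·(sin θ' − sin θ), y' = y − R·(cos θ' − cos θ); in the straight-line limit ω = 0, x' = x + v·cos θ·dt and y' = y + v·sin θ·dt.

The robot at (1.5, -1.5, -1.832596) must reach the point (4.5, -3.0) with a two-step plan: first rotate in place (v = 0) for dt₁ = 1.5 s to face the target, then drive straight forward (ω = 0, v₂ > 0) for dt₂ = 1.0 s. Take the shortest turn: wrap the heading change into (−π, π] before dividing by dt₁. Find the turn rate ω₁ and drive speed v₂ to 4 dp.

ω₁ = 0.9126, v₂ = 3.3541

heading to target = atan2(-3−-1.5, 4.5−1.5) = -0.4636
Δθ = wrap(-0.4636 − -1.8326) = 1.3689; ω₁ = Δθ/dt₁ = 0.9126
distance = √((4.5−1.5)² + (-3−-1.5)²) = 3.3541; v₂ = distance/dt₂ = 3.3541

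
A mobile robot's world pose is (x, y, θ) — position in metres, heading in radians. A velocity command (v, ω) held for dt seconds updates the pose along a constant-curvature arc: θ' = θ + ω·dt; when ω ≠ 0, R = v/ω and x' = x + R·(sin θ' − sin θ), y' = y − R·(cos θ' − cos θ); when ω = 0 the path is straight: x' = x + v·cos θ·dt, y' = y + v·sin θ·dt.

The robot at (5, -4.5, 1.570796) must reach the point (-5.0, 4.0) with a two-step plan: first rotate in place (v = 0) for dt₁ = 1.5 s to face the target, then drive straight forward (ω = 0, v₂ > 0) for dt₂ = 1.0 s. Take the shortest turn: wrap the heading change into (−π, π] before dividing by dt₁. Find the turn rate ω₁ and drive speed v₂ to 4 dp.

ω₁ = 0.5775, v₂ = 13.1244

heading to target = atan2(4−-4.5, -5−5) = 2.4371
Δθ = wrap(2.4371 − 1.5708) = 0.8663; ω₁ = Δθ/dt₁ = 0.5775
distance = √((-5−5)² + (4−-4.5)²) = 13.1244; v₂ = distance/dt₂ = 13.1244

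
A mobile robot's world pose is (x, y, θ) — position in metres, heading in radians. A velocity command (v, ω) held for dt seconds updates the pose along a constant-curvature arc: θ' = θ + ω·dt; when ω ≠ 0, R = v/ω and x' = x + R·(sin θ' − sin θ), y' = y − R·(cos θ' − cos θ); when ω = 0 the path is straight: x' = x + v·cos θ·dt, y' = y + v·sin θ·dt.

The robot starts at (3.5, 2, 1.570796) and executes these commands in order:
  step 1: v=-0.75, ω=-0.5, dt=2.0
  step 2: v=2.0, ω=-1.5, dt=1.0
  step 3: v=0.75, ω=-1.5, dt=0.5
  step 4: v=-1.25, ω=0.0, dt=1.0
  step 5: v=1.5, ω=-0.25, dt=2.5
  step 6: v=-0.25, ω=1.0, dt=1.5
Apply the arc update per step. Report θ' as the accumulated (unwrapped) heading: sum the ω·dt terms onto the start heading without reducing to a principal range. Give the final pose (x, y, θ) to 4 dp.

(3.3177, -1.7234, -0.8042)

step 1: θ'=0.5708 (R=1.5000) → pose (2.8105, 0.7378, 0.5708)
step 2: θ'=-0.9292 (R=-1.3333) → pose (4.5990, 0.4138, -0.9292)
step 3: θ'=-1.6792 (R=-0.5000) → pose (4.6955, 0.0605, -1.6792)
step 4: θ'=-1.6792 (straight) → pose (4.8308, 1.3031, -1.6792)
step 5: θ'=-2.3042 (R=-6.0000) → pose (3.3234, -2.0641, -2.3042)
step 6: θ'=-0.8042 (R=-0.2500) → pose (3.3177, -1.7234, -0.8042)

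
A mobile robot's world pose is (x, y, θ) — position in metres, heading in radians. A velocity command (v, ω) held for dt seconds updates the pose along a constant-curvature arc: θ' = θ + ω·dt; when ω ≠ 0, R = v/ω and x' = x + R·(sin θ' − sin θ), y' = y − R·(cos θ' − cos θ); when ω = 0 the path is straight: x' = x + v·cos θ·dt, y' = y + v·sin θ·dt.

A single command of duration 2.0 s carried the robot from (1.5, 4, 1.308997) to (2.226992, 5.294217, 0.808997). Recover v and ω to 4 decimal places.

Δθ = 0.808997 − 1.308997 = -0.500000
ω = Δθ/dt = -0.500000/2.0 = -0.2500
R = −Δy/(cos θ' − cos θ) = -3.0000
v = R·ω = -3.0000·-0.2500 = 0.7500

v = 0.7500, ω = -0.2500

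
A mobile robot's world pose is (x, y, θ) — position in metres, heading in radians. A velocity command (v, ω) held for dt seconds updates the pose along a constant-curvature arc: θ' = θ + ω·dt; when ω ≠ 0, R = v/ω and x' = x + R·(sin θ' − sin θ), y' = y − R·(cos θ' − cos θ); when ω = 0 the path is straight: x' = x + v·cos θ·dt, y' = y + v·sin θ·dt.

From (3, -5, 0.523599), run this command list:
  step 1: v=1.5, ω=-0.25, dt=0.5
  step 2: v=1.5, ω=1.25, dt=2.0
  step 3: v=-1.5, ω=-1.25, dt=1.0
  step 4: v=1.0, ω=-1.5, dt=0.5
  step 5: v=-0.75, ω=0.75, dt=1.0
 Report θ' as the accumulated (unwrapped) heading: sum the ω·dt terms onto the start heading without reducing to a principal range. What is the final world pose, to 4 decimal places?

step 1: θ'=0.3986 (R=-6.0000) → pose (3.6712, -4.6665, 0.3986)
step 2: θ'=2.8986 (R=1.2000) → pose (3.4942, -2.3958, 2.8986)
step 3: θ'=1.6486 (R=1.2000) → pose (4.4019, -3.4673, 1.6486)
step 4: θ'=0.8986 (R=-0.6667) → pose (4.5449, -3.0004, 0.8986)
step 5: θ'=1.6486 (R=-1.0000) → pose (4.3303, -3.7008, 1.6486)

(4.3303, -3.7008, 1.6486)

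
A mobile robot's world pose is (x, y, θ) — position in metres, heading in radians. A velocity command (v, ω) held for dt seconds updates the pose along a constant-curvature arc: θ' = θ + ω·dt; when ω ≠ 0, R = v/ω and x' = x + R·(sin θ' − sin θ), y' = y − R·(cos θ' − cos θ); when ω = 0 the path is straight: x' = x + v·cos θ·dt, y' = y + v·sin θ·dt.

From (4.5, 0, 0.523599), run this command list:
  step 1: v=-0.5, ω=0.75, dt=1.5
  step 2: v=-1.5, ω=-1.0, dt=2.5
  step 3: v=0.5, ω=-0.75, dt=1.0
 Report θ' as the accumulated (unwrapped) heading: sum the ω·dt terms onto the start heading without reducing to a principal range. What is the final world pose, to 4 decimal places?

(1.7098, -2.1938, -1.6014)

step 1: θ'=1.6486 (R=-0.6667) → pose (4.1687, -0.6292, 1.6486)
step 2: θ'=-0.8514 (R=1.5000) → pose (1.5449, -1.7341, -0.8514)
step 3: θ'=-1.6014 (R=-0.6667) → pose (1.7098, -2.1938, -1.6014)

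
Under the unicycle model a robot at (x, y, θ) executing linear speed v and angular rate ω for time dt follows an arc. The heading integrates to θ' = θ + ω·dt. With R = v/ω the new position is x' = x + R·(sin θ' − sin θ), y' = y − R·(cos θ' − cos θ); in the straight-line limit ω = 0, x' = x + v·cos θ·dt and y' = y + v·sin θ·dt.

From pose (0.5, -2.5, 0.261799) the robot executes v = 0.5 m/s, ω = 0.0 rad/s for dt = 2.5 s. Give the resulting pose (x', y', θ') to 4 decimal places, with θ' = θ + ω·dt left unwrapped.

θ' = 0.2618 + 0.0·2.5 = 0.2618
ω = 0 → straight: x' = 0.5 + 0.5·cos(0.2618)·2.5 = 1.7074
y' = -2.5 + 0.5·sin(0.2618)·2.5 = -2.1765

(1.7074, -2.1765, 0.2618)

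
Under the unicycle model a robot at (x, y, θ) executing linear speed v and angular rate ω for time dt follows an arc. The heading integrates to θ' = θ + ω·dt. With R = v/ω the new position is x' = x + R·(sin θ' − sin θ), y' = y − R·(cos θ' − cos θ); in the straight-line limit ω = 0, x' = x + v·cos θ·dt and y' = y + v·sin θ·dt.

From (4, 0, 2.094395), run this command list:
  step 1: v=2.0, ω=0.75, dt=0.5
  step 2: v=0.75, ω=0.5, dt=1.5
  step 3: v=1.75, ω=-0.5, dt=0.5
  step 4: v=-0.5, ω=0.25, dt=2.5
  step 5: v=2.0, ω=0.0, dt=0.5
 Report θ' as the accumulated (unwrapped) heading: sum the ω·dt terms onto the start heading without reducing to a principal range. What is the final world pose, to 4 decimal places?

(1.7472, 0.8507, 3.5944)

step 1: θ'=2.4694 (R=2.6667) → pose (3.3512, 0.7532, 2.4694)
step 2: θ'=3.2194 (R=1.5000) → pose (2.3005, 1.0750, 3.2194)
step 3: θ'=2.9694 (R=-3.5000) → pose (1.4288, 1.1162, 2.9694)
step 4: θ'=3.5944 (R=-2.0000) → pose (2.6464, 1.2881, 3.5944)
step 5: θ'=3.5944 (straight) → pose (1.7472, 0.8507, 3.5944)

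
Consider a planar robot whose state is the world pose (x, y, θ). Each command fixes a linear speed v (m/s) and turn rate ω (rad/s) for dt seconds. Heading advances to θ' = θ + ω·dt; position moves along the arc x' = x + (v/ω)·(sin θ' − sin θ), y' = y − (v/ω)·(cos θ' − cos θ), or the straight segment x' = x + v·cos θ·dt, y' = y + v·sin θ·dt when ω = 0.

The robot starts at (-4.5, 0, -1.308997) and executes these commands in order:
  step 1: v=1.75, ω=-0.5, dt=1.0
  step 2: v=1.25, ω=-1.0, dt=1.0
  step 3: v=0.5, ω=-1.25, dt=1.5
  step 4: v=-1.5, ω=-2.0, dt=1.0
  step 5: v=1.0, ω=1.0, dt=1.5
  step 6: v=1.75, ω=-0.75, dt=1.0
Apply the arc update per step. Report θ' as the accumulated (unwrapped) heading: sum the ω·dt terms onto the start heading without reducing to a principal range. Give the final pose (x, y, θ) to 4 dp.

(-4.2976, -1.3645, -5.9340)

step 1: θ'=-1.8090 (R=-3.5000) → pose (-4.4796, -1.7317, -1.8090)
step 2: θ'=-2.8090 (R=-1.2500) → pose (-5.2861, -2.6183, -2.8090)
step 3: θ'=-4.6840 (R=-0.4000) → pose (-5.8166, -2.2515, -4.6840)
step 4: θ'=-6.6840 (R=0.7500) → pose (-6.8589, -2.9634, -6.6840)
step 5: θ'=-5.1840 (R=1.0000) → pose (-5.5779, -2.4970, -5.1840)
step 6: θ'=-5.9340 (R=-2.3333) → pose (-4.2976, -1.3645, -5.9340)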